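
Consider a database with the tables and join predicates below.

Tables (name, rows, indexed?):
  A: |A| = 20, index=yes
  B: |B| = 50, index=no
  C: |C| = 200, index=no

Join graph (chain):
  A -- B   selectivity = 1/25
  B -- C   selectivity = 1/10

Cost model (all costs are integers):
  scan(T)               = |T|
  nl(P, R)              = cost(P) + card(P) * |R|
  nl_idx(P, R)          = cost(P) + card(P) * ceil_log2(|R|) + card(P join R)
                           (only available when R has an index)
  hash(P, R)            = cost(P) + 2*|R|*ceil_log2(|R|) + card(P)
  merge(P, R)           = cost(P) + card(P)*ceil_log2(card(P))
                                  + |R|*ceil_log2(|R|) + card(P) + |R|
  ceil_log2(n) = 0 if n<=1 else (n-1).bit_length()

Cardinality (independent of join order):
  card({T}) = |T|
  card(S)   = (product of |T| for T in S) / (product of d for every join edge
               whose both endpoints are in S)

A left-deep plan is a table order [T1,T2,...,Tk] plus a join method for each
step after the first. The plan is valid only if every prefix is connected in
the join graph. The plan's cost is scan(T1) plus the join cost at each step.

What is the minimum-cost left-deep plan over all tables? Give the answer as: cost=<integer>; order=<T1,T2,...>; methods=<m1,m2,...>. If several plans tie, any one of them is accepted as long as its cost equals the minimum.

cost=2200; order=C,B,A; methods=hash,hash

Selinger DP (subsets sized 1..n):
  {A}: scan cost=20, card=20
  {B}: scan cost=50, card=50
  {C}: scan cost=200, card=200
  {AB}: card=40; try (A,hash)→300, (A,nl_idx)→340, (B,merge)→490, (A,merge)→520, (B,hash)→640, (B,nl)→1020 …(+1); best=300 via (A,hash)
  {BC}: card=1000; try (B,hash)→1000, (C,merge)→2200, (B,merge)→2350, (C,hash)→3300, (C,nl)→10050, (B,nl)→10200; best=1000 via (B,hash)
  {ABC}: card=800; try (A,hash)→2200, (C,merge)→2380, (C,hash)→3540, (A,nl_idx)→6800, (C,nl)→8300, (A,merge)→12120 …(+1); best=2200 via (A,hash)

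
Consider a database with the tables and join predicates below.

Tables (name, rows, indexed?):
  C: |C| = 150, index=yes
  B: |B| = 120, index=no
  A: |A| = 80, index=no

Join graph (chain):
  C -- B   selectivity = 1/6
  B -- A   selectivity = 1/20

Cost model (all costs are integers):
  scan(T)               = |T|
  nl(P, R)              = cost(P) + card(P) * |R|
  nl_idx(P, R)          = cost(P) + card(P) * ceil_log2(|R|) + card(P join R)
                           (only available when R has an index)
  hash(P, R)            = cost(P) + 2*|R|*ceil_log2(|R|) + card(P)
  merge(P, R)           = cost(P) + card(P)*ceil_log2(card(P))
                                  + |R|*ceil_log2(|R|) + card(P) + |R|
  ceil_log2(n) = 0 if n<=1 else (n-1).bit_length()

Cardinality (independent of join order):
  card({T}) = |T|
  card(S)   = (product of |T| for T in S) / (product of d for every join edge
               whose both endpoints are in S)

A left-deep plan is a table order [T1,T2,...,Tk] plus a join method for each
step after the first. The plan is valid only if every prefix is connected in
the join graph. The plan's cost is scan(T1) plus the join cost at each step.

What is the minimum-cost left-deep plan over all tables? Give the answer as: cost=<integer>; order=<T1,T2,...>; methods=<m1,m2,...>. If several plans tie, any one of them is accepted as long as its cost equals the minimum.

cost=4240; order=B,A,C; methods=hash,hash

Selinger DP (subsets sized 1..n):
  {C}: scan cost=150, card=150
  {B}: scan cost=120, card=120
  {A}: scan cost=80, card=80
  {BC}: card=3000; try (B,hash)→1980, (C,merge)→2430, (B,merge)→2460, (C,hash)→2640, (C,nl_idx)→4080, (C,nl)→18120 …(+1); best=1980 via (B,hash)
  {AB}: card=480; try (A,hash)→1360, (B,merge)→1680, (A,merge)→1720, (B,hash)→1840, (B,nl)→9680, (A,nl)→9720; best=1360 via (A,hash)
  {ABC}: card=12000; try (C,hash)→4240, (A,hash)→6100, (C,merge)→7510, (C,nl_idx)→17200, (A,merge)→41620, (C,nl)→73360 …(+1); best=4240 via (C,hash)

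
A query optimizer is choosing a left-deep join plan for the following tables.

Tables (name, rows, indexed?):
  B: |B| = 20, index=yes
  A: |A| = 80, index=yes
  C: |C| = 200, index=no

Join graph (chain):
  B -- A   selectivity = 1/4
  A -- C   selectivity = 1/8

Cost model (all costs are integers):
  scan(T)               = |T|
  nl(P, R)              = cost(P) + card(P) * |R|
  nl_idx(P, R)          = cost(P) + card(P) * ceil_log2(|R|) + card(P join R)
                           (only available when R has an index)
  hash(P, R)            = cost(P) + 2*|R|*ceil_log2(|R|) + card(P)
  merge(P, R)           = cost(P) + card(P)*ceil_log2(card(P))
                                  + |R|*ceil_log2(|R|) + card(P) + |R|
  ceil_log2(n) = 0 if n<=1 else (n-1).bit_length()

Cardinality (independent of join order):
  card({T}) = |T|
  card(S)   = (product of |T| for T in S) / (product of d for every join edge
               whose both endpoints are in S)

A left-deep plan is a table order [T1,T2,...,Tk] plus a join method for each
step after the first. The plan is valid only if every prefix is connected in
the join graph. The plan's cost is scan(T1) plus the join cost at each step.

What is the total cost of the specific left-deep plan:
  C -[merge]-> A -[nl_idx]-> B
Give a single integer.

22640

step 1: scan C: cost=200, card=200
step 2: join A via merge
    card(P join A) = 200*80/(8) = 2000
    cost = 200 + 200*8 + 80*7 + 200 + 80 = 2640
step 3: join B via nl_idx
    card(P join B) = 2000*20/(4) = 10000
    cost = 2640 + 2000*5 + 10000 = 22640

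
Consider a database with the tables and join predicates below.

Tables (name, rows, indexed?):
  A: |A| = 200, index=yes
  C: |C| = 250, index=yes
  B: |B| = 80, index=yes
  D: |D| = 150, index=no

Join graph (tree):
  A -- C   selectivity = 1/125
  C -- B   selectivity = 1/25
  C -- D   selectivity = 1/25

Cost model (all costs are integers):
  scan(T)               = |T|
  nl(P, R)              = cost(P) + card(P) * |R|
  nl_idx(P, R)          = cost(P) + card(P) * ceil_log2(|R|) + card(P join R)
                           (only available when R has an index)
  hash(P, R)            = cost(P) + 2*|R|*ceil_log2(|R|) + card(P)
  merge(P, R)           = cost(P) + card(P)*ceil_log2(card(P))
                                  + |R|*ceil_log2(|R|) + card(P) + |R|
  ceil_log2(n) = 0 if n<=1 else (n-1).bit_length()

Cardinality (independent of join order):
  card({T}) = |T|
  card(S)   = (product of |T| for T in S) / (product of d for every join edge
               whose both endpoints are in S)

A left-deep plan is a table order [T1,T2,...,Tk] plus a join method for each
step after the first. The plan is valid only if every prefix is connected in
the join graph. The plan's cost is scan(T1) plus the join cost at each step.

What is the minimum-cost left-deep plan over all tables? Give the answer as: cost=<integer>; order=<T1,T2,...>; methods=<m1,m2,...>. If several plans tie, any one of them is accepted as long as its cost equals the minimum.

Selinger DP (subsets sized 1..n):
  {A}: scan cost=200, card=200
  {C}: scan cost=250, card=250
  {B}: scan cost=80, card=80
  {D}: scan cost=150, card=150
  {AC}: card=400; try (C,nl_idx)→2200, (A,nl_idx)→2650, (A,hash)→3700, (C,merge)→4250, (A,merge)→4300, (C,hash)→4400 …(+2); best=2200 via (C,nl_idx)
  {BC}: card=800; try (C,nl_idx)→1520, (B,hash)→1620, (B,nl_idx)→2800, (C,merge)→2970, (B,merge)→3140, (C,hash)→4160 …(+2); best=1520 via (C,nl_idx)
  {CD}: card=1500; try (C,nl_idx)→2850, (D,hash)→2900, (C,merge)→3750, (D,merge)→3850, (C,hash)→4300, (C,nl)→37650 …(+1); best=2850 via (C,nl_idx)
  {ABC}: card=1280; try (B,hash)→3720, (A,hash)→5520, (B,nl_idx)→6280, (B,merge)→6840, (A,nl_idx)→9200, (A,merge)→12120 …(+2); best=3720 via (B,hash)
  {ACD}: card=2400; try (D,hash)→5000, (D,merge)→7550, (A,hash)→7550, (A,nl_idx)→17250, (A,merge)→22650, (D,nl)→62200 …(+1); best=5000 via (D,hash)
  {BCD}: card=4800; try (D,hash)→4720, (B,hash)→5470, (D,merge)→11670, (B,nl_idx)→18150, (B,merge)→21490, (D,nl)→121520 …(+1); best=4720 via (D,hash)
  {ABCD}: card=7680; try (D,hash)→7400, (B,hash)→8520, (A,hash)→12720, (D,merge)→20430, (B,nl_idx)→29480, (B,merge)→36840 …(+5); best=7400 via (D,hash)

cost=7400; order=A,C,B,D; methods=nl_idx,hash,hash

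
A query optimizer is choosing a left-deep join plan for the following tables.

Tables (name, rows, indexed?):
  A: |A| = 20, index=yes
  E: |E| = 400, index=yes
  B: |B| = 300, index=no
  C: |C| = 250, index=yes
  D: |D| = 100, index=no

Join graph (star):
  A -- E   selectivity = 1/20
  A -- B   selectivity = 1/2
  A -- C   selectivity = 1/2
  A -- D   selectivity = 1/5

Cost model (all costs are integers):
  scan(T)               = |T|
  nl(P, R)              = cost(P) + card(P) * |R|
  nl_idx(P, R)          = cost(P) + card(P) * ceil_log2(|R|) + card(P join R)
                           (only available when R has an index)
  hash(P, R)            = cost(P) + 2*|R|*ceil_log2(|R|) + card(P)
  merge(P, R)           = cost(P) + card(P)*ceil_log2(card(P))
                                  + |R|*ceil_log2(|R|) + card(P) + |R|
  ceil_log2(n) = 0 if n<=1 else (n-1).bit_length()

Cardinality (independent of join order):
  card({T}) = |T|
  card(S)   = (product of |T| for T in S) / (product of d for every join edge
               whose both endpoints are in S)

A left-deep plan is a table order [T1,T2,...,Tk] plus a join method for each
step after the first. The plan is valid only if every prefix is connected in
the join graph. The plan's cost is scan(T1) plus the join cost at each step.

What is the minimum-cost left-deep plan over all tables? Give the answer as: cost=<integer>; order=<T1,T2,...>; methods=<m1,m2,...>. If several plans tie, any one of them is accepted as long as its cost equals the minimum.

Selinger DP (subsets sized 1..n):
  {A}: scan cost=20, card=20
  {E}: scan cost=400, card=400
  {B}: scan cost=300, card=300
  {C}: scan cost=250, card=250
  {D}: scan cost=100, card=100
  {AE}: card=400; try (E,nl_idx)→600, (A,hash)→1000, (A,nl_idx)→2800, (E,merge)→4140, (A,merge)→4520, (E,hash)→7240 …(+2); best=600 via (E,nl_idx)
  {AB}: card=3000; try (A,hash)→800, (B,merge)→3140, (A,merge)→3420, (A,nl_idx)→4800, (B,hash)→5440, (B,nl)→6020 …(+1); best=800 via (A,hash)
  {AC}: card=2500; try (A,hash)→700, (C,merge)→2390, (A,merge)→2620, (C,nl_idx)→2680, (A,nl_idx)→4000, (C,hash)→4040 …(+2); best=700 via (A,hash)
  {AD}: card=400; try (A,hash)→400, (D,merge)→940, (A,nl_idx)→1000, (A,merge)→1020, (D,hash)→1440, (D,nl)→2020 …(+1); best=400 via (A,hash)
  {ABE}: card=60000; try (B,hash)→6400, (B,merge)→7600, (E,hash)→11000, (E,merge)→43800, (E,nl_idx)→87800, (B,nl)→120600 …(+1); best=6400 via (B,hash)
  {ACE}: card=50000; try (C,hash)→5000, (C,merge)→6850, (E,hash)→10400, (E,merge)→37200, (C,nl_idx)→53800, (E,nl_idx)→73200 …(+2); best=5000 via (C,hash)
  {ADE}: card=8000; try (D,hash)→2400, (D,merge)→5400, (E,hash)→8000, (E,merge)→8400, (E,nl_idx)→12000, (D,nl)→40600 …(+1); best=2400 via (D,hash)
  {ABC}: card=375000; try (C,hash)→7800, (B,hash)→8600, (B,merge)→36200, (C,merge)→42050, (C,nl_idx)→399800, (B,nl)→750700 …(+1); best=7800 via (C,hash)
  {ABD}: card=60000; try (D,hash)→5200, (B,hash)→6200, (B,merge)→7400, (D,merge)→40600, (B,nl)→120400, (D,nl)→300800; best=5200 via (D,hash)
  {ACD}: card=50000; try (D,hash)→4600, (C,hash)→4800, (C,merge)→6650, (D,merge)→34000, (C,nl_idx)→53600, (C,nl)→100400 …(+1); best=4600 via (D,hash)
  {ABCE}: card=7500000; try (B,hash)→60400, (C,hash)→70400, (E,hash)→390000, (B,merge)→858000, (C,merge)→1028650, (E,merge)→7511800 …(+5); best=60400 via (B,hash)
  {ABDE}: card=1200000; try (B,hash)→15800, (D,hash)→67800, (E,hash)→72400, (B,merge)→117400, (D,merge)→1027200, (E,merge)→1029200 …(+4); best=15800 via (B,hash)
  {ACDE}: card=1000000; try (C,hash)→14400, (D,hash)→56400, (E,hash)→61800, (C,merge)→116650, (D,merge)→855800, (E,merge)→858600 …(+5); best=14400 via (C,hash)
  {ABCD}: card=7500000; try (B,hash)→60000, (C,hash)→69200, (D,hash)→384200, (B,merge)→857600, (C,merge)→1027450, (D,merge)→7508600 …(+4); best=60000 via (B,hash)
  {ABCDE}: card=150000000; try (B,hash)→1019800, (C,hash)→1219800, (D,hash)→7561800, (E,hash)→7567200, (B,merge)→21017400, (C,merge)→26418050 …(+8); best=1019800 via (B,hash)

cost=1019800; order=A,E,D,C,B; methods=nl_idx,hash,hash,hash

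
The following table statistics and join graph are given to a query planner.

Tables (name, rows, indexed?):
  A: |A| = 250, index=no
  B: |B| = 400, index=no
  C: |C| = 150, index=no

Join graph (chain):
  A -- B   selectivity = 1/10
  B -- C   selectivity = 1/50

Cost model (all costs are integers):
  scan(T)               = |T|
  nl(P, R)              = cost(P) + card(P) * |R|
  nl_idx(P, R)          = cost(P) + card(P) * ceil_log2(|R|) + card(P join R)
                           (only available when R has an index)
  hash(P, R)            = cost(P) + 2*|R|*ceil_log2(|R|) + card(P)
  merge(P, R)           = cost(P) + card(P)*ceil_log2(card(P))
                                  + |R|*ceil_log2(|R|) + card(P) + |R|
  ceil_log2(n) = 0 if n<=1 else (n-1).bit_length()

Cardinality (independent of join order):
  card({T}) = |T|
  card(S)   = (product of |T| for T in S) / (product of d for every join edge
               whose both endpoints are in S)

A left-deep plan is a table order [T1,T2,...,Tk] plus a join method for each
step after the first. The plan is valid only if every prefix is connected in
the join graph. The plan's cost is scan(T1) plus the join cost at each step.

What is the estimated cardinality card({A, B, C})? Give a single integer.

30000

Tables in S: A(250), B(400), C(150)
Edges inside S: A-B(d=10), B-C(d=50)
numerator = 250 * 400 * 150 = 15000000
denominator = 10 * 50 = 500
card(S) = 15000000 / 500 = 30000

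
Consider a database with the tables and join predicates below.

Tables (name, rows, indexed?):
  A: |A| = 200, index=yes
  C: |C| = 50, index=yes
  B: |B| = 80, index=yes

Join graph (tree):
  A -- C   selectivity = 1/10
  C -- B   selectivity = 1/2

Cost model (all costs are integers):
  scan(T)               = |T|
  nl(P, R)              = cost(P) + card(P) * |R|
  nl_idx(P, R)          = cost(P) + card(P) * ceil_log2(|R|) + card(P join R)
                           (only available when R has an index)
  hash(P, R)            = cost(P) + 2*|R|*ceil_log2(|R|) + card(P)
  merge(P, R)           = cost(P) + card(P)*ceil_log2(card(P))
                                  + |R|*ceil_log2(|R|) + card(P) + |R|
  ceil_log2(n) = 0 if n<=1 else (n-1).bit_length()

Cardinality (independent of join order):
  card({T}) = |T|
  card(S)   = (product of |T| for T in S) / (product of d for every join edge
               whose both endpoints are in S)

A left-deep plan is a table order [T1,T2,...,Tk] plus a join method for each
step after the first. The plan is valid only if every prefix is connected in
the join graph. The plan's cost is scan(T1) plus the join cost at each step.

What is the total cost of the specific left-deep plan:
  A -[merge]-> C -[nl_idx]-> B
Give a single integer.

step 1: scan A: cost=200, card=200
step 2: join C via merge
    card(P join C) = 200*50/(10) = 1000
    cost = 200 + 200*8 + 50*6 + 200 + 50 = 2350
step 3: join B via nl_idx
    card(P join B) = 1000*80/(2) = 40000
    cost = 2350 + 1000*7 + 40000 = 49350

49350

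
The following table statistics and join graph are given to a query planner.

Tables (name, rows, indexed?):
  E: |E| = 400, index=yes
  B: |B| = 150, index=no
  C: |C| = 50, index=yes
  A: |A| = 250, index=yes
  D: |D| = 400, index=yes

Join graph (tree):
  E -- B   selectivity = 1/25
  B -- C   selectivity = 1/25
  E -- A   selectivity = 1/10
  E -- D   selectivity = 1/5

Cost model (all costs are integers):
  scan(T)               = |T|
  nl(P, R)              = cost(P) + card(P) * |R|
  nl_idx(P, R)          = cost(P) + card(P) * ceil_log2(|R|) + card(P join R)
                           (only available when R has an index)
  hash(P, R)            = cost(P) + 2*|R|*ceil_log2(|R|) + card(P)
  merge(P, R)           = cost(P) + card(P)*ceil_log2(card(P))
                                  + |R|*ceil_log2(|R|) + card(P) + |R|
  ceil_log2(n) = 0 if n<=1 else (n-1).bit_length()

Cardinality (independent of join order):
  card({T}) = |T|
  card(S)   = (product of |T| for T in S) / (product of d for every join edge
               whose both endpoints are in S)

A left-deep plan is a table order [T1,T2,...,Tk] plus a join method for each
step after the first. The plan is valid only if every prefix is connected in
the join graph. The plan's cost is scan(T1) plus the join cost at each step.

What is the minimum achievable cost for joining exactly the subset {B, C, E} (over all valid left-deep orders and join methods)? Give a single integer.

Selinger DP over subsets of {B,C,E}:
  {E}: scan cost=400, card=400
  {B}: scan cost=150, card=150
  {C}: scan cost=50, card=50
  {BE}: card=2400; try (B,hash)→3200, (E,nl_idx)→3900, (E,merge)→5500, (B,merge)→5750, (E,hash)→7500, (E,nl)→60150 …(+1); best=3200 via (B,hash)
  {BC}: card=300; try (C,hash)→900, (C,nl_idx)→1350, (B,merge)→1750, (C,merge)→1850, (B,hash)→2500, (B,nl)→7550 …(+1); best=900 via (C,hash)
  {BCE}: card=4800; try (C,hash)→6200, (E,merge)→7900, (E,hash)→8400, (E,nl_idx)→8400, (C,nl_idx)→22400, (C,merge)→34750 …(+2); best=6200 via (C,hash)

6200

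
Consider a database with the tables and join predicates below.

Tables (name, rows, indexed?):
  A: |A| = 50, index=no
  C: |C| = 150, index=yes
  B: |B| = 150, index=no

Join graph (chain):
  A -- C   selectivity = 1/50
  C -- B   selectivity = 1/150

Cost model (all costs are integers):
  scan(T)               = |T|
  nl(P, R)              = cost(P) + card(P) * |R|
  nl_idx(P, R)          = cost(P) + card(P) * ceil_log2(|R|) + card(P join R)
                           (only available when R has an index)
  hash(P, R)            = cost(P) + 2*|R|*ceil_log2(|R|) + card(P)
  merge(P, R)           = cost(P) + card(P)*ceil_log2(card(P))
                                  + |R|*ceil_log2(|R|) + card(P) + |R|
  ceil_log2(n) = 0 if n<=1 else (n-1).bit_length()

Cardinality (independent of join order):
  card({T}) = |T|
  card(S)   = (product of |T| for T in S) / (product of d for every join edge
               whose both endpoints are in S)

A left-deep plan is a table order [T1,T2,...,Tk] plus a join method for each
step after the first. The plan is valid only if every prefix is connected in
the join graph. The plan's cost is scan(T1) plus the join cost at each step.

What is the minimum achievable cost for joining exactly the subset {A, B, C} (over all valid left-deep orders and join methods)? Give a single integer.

2250

Selinger DP over subsets of {A,B,C}:
  {A}: scan cost=50, card=50
  {C}: scan cost=150, card=150
  {B}: scan cost=150, card=150
  {AC}: card=150; try (C,nl_idx)→600, (A,hash)→900, (C,merge)→1750, (A,merge)→1850, (C,hash)→2500, (C,nl)→7550 …(+1); best=600 via (C,nl_idx)
  {BC}: card=150; try (C,nl_idx)→1500, (C,hash)→2700, (B,hash)→2700, (C,merge)→2850, (B,merge)→2850, (C,nl)→22650 …(+1); best=1500 via (C,nl_idx)
  {ABC}: card=150; try (A,hash)→2250, (B,hash)→3150, (A,merge)→3200, (B,merge)→3300, (A,nl)→9000, (B,nl)→23100; best=2250 via (A,hash)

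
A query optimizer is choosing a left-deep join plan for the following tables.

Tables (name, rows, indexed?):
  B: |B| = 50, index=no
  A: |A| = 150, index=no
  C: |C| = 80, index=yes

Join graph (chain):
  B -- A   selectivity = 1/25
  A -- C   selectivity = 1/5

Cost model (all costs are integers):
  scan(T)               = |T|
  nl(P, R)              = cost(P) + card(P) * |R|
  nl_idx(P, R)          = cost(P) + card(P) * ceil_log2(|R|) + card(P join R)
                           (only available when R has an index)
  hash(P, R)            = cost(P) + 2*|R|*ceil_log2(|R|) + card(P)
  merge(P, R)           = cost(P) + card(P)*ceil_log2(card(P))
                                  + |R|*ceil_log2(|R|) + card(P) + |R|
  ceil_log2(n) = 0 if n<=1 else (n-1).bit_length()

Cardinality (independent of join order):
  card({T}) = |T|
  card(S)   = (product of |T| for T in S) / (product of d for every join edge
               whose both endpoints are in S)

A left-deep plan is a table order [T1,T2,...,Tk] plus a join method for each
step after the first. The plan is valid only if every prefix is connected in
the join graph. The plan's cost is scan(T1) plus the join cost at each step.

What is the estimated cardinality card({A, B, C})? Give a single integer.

Tables in S: A(150), B(50), C(80)
Edges inside S: B-A(d=25), A-C(d=5)
numerator = 150 * 50 * 80 = 600000
denominator = 25 * 5 = 125
card(S) = 600000 / 125 = 4800

4800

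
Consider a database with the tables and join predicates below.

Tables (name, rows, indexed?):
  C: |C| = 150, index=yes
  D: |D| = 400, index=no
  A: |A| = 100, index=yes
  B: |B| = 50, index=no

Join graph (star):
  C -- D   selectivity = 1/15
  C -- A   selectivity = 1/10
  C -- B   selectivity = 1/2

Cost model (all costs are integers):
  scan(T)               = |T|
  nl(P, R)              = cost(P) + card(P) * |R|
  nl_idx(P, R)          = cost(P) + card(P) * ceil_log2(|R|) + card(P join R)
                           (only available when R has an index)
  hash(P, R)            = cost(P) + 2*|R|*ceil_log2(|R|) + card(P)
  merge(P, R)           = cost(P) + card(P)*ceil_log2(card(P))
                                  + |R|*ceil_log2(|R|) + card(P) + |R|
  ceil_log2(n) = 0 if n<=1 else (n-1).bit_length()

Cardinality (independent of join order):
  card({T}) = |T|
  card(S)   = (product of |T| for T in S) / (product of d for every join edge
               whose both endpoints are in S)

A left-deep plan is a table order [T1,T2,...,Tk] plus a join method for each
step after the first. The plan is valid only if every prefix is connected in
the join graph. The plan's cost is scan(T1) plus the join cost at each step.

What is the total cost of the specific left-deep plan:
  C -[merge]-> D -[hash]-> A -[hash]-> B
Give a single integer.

step 1: scan C: cost=150, card=150
step 2: join D via merge
    card(P join D) = 150*400/(15) = 4000
    cost = 150 + 150*8 + 400*9 + 150 + 400 = 5500
step 3: join A via hash
    card(P join A) = 4000*100/(10) = 40000
    cost = 5500 + 2*100*7 + 4000 = 10900
step 4: join B via hash
    card(P join B) = 40000*50/(2) = 1000000
    cost = 10900 + 2*50*6 + 40000 = 51500

51500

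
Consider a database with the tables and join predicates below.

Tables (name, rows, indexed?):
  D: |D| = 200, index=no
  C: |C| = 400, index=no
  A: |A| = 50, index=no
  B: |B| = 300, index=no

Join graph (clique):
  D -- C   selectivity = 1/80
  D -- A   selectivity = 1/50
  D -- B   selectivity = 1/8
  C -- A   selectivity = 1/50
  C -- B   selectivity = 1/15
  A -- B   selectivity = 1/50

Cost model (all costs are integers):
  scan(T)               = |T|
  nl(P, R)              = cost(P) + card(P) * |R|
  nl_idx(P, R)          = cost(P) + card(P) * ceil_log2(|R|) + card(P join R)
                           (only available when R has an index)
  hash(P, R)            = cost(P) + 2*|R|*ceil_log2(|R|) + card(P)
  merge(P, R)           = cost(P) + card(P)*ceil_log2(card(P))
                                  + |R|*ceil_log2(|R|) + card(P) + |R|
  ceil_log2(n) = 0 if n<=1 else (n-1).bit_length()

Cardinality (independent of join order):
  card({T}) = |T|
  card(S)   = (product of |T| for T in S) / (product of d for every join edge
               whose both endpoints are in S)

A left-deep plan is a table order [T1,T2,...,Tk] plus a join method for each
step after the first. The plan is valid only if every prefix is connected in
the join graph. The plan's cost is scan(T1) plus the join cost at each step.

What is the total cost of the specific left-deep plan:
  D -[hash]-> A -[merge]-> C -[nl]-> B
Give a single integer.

step 1: scan D: cost=200, card=200
step 2: join A via hash
    card(P join A) = 200*50/(50) = 200
    cost = 200 + 2*50*6 + 200 = 1000
step 3: join C via merge
    card(P join C) = 200*400/(80*50) = 20
    cost = 1000 + 200*8 + 400*9 + 200 + 400 = 6800
step 4: join B via nl
    card(P join B) = 20*300/(8*15*50) = 1
    cost = 6800 + 20*300 = 12800

12800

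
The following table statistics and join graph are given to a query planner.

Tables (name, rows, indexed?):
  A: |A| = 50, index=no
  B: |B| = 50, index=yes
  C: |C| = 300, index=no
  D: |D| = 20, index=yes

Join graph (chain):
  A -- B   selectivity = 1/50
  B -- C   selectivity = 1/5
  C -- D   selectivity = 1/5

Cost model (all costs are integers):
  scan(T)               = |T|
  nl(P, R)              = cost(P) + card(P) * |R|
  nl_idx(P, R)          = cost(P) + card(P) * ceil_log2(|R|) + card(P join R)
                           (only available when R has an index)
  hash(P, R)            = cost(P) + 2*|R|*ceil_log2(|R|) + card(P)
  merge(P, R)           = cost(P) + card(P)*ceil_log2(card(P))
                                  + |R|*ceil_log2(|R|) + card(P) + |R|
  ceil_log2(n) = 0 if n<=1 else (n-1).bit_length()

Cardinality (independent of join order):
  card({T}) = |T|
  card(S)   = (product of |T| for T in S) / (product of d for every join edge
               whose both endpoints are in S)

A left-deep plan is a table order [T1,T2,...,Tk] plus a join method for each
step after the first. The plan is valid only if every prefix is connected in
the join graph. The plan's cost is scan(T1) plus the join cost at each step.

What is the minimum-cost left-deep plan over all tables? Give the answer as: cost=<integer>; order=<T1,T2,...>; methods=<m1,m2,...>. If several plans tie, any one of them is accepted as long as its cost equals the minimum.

Selinger DP (subsets sized 1..n):
  {A}: scan cost=50, card=50
  {B}: scan cost=50, card=50
  {C}: scan cost=300, card=300
  {D}: scan cost=20, card=20
  {AB}: card=50; try (B,nl_idx)→400, (B,hash)→700, (A,hash)→700, (B,merge)→750, (A,merge)→750, (B,nl)→2550 …(+1); best=400 via (B,nl_idx)
  {BC}: card=3000; try (B,hash)→1200, (C,merge)→3400, (B,merge)→3650, (B,nl_idx)→5100, (C,hash)→5500, (C,nl)→15050 …(+1); best=1200 via (B,hash)
  {CD}: card=1200; try (D,hash)→800, (D,nl_idx)→3000, (C,merge)→3140, (D,merge)→3420, (C,hash)→5440, (C,nl)→6020 …(+1); best=800 via (D,hash)
  {ABC}: card=3000; try (C,merge)→3750, (A,hash)→4800, (C,hash)→5850, (C,nl)→15400, (A,merge)→40550, (A,nl)→151200; best=3750 via (C,merge)
  {BCD}: card=12000; try (B,hash)→2600, (D,hash)→4400, (B,merge)→15550, (B,nl_idx)→20000, (D,nl_idx)→28200, (D,merge)→40320 …(+2); best=2600 via (B,hash)
  {ABCD}: card=12000; try (D,hash)→6950, (A,hash)→15200, (D,nl_idx)→30750, (D,merge)→42870, (D,nl)→63750, (A,merge)→182950 …(+1); best=6950 via (D,hash)

cost=6950; order=A,B,C,D; methods=nl_idx,merge,hash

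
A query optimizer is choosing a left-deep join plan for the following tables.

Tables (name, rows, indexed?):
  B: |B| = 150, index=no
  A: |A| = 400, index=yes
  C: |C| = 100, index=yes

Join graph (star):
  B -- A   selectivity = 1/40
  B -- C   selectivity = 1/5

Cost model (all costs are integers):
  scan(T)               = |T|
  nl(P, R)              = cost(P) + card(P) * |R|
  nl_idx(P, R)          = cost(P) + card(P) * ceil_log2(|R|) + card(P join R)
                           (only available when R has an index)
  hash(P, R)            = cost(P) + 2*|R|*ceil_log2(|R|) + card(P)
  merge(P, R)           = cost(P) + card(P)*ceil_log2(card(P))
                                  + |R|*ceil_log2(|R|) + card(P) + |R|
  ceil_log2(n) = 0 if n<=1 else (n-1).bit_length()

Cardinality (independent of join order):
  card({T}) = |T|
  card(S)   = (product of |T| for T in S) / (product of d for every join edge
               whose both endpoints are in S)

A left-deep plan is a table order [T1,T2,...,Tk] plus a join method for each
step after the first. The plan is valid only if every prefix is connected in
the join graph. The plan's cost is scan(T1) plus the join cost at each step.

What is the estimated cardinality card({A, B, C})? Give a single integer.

Tables in S: A(400), B(150), C(100)
Edges inside S: B-A(d=40), B-C(d=5)
numerator = 400 * 150 * 100 = 6000000
denominator = 40 * 5 = 200
card(S) = 6000000 / 200 = 30000

30000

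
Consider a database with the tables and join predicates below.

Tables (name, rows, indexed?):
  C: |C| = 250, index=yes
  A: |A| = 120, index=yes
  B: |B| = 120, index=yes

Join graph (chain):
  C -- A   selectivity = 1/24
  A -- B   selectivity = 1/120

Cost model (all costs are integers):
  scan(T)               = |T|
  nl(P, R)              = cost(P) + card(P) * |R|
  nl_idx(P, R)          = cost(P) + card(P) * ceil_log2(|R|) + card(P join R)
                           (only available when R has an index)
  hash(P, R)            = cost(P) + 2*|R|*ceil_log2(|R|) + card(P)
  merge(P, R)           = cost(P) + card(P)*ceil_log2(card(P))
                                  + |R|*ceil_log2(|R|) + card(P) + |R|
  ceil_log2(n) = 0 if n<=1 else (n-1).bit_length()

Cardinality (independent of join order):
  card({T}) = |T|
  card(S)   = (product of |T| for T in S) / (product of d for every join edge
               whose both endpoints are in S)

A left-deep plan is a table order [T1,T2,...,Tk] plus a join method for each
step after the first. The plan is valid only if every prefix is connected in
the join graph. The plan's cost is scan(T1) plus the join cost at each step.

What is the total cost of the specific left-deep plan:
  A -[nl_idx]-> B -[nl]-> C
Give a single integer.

step 1: scan A: cost=120, card=120
step 2: join B via nl_idx
    card(P join B) = 120*120/(120) = 120
    cost = 120 + 120*7 + 120 = 1080
step 3: join C via nl
    card(P join C) = 120*250/(24) = 1250
    cost = 1080 + 120*250 = 31080

31080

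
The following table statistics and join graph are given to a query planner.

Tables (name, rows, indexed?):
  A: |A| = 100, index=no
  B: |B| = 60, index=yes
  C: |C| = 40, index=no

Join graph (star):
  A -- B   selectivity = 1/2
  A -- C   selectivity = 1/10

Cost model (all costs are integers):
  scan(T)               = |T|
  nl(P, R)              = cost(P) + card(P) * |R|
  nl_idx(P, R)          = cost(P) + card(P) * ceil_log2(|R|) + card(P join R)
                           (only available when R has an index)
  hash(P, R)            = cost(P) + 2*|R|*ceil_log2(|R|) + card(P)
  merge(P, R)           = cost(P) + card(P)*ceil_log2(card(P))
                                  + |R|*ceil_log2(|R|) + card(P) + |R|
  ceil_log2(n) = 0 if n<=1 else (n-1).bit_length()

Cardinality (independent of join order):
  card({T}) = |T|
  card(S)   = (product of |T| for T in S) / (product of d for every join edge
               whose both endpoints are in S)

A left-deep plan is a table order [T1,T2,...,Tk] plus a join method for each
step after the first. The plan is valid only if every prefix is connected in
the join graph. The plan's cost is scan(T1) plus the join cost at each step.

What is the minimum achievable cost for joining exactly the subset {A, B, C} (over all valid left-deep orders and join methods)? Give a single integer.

Selinger DP over subsets of {A,B,C}:
  {A}: scan cost=100, card=100
  {B}: scan cost=60, card=60
  {C}: scan cost=40, card=40
  {AB}: card=3000; try (B,hash)→920, (A,merge)→1280, (B,merge)→1320, (A,hash)→1520, (B,nl_idx)→3700, (A,nl)→6060 …(+1); best=920 via (B,hash)
  {AC}: card=400; try (C,hash)→680, (A,merge)→1120, (C,merge)→1180, (A,hash)→1480, (A,nl)→4040, (C,nl)→4100; best=680 via (C,hash)
  {ABC}: card=12000; try (B,hash)→1800, (C,hash)→4400, (B,merge)→5100, (B,nl_idx)→15080, (B,nl)→24680, (C,merge)→40200 …(+1); best=1800 via (B,hash)

1800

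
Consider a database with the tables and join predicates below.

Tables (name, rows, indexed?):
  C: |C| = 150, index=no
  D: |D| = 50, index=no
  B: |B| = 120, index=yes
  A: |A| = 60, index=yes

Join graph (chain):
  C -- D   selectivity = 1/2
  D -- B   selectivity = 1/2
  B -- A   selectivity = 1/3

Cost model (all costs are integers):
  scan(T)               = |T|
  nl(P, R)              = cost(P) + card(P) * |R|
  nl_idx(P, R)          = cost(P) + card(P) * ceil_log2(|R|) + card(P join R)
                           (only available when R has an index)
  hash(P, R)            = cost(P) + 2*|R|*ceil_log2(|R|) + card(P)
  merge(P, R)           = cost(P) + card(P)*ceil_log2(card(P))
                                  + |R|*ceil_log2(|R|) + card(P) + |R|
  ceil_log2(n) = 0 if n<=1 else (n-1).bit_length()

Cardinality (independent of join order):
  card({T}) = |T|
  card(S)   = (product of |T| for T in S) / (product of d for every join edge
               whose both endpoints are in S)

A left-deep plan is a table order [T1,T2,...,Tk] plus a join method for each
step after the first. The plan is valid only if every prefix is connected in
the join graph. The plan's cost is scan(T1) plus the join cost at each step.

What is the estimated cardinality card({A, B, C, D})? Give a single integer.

4500000

Tables in S: A(60), B(120), C(150), D(50)
Edges inside S: C-D(d=2), D-B(d=2), B-A(d=3)
numerator = 60 * 120 * 150 * 50 = 54000000
denominator = 2 * 2 * 3 = 12
card(S) = 54000000 / 12 = 4500000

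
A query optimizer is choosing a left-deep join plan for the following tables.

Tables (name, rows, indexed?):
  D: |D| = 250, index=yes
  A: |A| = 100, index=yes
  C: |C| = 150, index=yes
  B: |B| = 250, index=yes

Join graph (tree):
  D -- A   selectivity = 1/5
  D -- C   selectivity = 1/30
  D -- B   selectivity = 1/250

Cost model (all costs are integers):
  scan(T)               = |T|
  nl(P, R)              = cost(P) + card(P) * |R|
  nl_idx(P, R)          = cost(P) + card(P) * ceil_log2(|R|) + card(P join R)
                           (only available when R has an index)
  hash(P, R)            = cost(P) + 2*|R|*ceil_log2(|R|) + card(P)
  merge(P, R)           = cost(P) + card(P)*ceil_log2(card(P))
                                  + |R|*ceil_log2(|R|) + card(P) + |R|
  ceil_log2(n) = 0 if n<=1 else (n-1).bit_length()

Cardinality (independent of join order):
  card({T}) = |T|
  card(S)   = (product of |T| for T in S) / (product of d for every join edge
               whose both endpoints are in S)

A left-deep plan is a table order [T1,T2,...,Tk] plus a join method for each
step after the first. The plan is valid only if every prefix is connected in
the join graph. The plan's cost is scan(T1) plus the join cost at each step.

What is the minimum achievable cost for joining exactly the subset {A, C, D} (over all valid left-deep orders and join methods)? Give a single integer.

Selinger DP over subsets of {A,C,D}:
  {D}: scan cost=250, card=250
  {A}: scan cost=100, card=100
  {C}: scan cost=150, card=150
  {AD}: card=5000; try (A,hash)→1900, (D,merge)→3150, (A,merge)→3300, (D,hash)→4200, (D,nl_idx)→5900, (A,nl_idx)→7000 …(+2); best=1900 via (A,hash)
  {CD}: card=1250; try (D,nl_idx)→2600, (C,hash)→2900, (C,nl_idx)→3500, (D,merge)→3750, (C,merge)→3850, (D,hash)→4300 …(+2); best=2600 via (D,nl_idx)
  {ACD}: card=25000; try (A,hash)→5250, (C,hash)→9300, (A,merge)→18400, (A,nl_idx)→36350, (C,nl_idx)→66900, (C,merge)→73250 …(+2); best=5250 via (A,hash)

5250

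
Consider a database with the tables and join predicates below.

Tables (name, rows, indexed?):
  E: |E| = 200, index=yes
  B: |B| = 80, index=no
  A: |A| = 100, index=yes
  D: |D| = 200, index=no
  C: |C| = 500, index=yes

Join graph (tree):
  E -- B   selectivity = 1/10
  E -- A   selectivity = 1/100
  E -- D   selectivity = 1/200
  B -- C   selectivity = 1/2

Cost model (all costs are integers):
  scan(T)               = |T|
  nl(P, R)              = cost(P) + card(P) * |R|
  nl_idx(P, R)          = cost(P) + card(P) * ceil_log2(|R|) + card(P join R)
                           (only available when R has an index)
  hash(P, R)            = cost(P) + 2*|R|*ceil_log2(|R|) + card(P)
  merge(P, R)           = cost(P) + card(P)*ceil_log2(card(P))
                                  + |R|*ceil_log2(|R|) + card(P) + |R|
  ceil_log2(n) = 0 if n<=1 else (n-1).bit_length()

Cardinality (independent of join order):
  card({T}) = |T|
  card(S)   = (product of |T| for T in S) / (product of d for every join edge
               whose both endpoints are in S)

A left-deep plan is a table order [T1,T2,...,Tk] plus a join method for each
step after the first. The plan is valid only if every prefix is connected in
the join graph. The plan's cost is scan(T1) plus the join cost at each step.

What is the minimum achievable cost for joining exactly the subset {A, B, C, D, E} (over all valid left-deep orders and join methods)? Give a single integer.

15520

Selinger DP over subsets of {A,B,C,D,E}:
  {E}: scan cost=200, card=200
  {B}: scan cost=80, card=80
  {A}: scan cost=100, card=100
  {D}: scan cost=200, card=200
  {C}: scan cost=500, card=500
  {BE}: card=1600; try (B,hash)→1520, (E,nl_idx)→2320, (E,merge)→2520, (B,merge)→2640, (E,hash)→3360, (E,nl)→16080 …(+1); best=1520 via (B,hash)
  {AE}: card=200; try (E,nl_idx)→1100, (A,hash)→1800, (A,nl_idx)→1800, (E,merge)→2700, (A,merge)→2800, (E,hash)→3400 …(+2); best=1100 via (E,nl_idx)
  {DE}: card=200; try (E,nl_idx)→2000, (E,hash)→3600, (D,hash)→3600, (E,merge)→3800, (D,merge)→3800, (E,nl)→40200 …(+1); best=2000 via (E,nl_idx)
  {BC}: card=20000; try (B,hash)→2120, (C,merge)→5720, (B,merge)→6140, (C,hash)→9160, (C,nl_idx)→20800, (C,nl)→40080 …(+1); best=2120 via (B,hash)
  {ABE}: card=1600; try (B,hash)→2420, (B,merge)→3540, (A,hash)→4520, (A,nl_idx)→14320, (B,nl)→17100, (A,merge)→21520 …(+1); best=2420 via (B,hash)
  {BDE}: card=1600; try (B,hash)→3320, (B,merge)→4440, (D,hash)→6320, (B,nl)→18000, (D,merge)→22520, (D,nl)→321520; best=3320 via (B,hash)
  {BCE}: card=400000; try (C,hash)→12120, (E,hash)→25320, (C,merge)→25720, (E,merge)→323920, (C,nl_idx)→415920, (E,nl_idx)→562120 …(+2); best=12120 via (C,hash)
  {ADE}: card=200; try (A,hash)→3600, (A,nl_idx)→3600, (D,hash)→4500, (A,merge)→4600, (D,merge)→4700, (A,nl)→22000 …(+1); best=3600 via (A,hash)
  {ABDE}: card=1600; try (B,hash)→4920, (B,merge)→6040, (A,hash)→6320, (D,hash)→7220, (A,nl_idx)→16120, (B,nl)→19600 …(+4); best=4920 via (B,hash)
  {ABCE}: card=400000; try (C,hash)→13020, (C,merge)→26620, (A,hash)→413520, (C,nl_idx)→416820, (C,nl)→802420, (A,nl_idx)→3212120 …(+2); best=13020 via (C,hash)
  {BCDE}: card=400000; try (C,hash)→13920, (C,merge)→27520, (D,hash)→415320, (C,nl_idx)→417720, (C,nl)→803320, (D,merge)→8013920 …(+1); best=13920 via (C,hash)
  {ABCDE}: card=400000; try (C,hash)→15520, (C,merge)→29120, (A,hash)→415320, (D,hash)→416220, (C,nl_idx)→419320, (C,nl)→804920 …(+5); best=15520 via (C,hash)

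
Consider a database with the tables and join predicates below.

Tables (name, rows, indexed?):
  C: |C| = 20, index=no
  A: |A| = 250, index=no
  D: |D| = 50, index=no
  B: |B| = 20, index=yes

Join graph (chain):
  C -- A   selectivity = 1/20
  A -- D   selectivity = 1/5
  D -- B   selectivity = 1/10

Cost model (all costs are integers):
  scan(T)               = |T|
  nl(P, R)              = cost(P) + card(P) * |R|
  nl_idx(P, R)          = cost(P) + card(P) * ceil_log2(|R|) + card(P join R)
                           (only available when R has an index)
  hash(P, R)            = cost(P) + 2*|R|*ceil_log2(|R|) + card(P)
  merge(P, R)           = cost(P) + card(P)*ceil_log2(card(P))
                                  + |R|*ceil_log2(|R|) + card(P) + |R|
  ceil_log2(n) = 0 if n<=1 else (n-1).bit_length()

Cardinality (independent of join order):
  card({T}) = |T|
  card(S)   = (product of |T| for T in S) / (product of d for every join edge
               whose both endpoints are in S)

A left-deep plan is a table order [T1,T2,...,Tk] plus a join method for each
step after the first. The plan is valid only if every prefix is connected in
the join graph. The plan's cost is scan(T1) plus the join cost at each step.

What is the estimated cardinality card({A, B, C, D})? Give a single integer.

Tables in S: A(250), B(20), C(20), D(50)
Edges inside S: C-A(d=20), A-D(d=5), D-B(d=10)
numerator = 250 * 20 * 20 * 50 = 5000000
denominator = 20 * 5 * 10 = 1000
card(S) = 5000000 / 1000 = 5000

5000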